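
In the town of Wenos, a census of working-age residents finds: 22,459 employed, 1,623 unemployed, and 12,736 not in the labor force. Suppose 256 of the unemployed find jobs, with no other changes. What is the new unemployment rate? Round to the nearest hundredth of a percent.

New unemployment rate ≈ 5.68%.

Initially, labor force = 22,459 + 1,623 = 24,082, so u = 1,623/24,082 = 6.74%.
After the change, unemployed falls and employed rises by 256; labor force unchanged → E = 22,715, U = 1,367, labor force = 24,082.
New unemployment rate = 1,367 / 24,082 = 5.68%.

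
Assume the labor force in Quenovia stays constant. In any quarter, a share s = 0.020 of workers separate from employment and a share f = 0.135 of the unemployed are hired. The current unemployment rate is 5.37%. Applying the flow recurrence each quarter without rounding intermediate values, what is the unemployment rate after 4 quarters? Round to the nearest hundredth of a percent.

Unemployment rate after four quarters ≈ 9.06%.

With a fixed labor force, u_{t+1} = u_t + s·(1−u_t) − f·u_t = u_t·(1−s−f) + s.
Here 1−s−f = 0.845 and s = 0.020.
u_1 = 0.053700 × 0.845 + 0.020 = 0.065376.
u_2 = 0.065376 × 0.845 + 0.020 = 0.075243.
u_3 = 0.075243 × 0.845 + 0.020 = 0.083580.
u_4 = 0.083580 × 0.845 + 0.020 = 0.090625.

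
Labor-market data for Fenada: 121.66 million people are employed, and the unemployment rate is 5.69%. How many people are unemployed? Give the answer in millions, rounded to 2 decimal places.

Let U be the number unemployed. The labor force is E + U, and U/(E+U) = 0.0569.
So U = 0.0569 × 121.66 / (1 − 0.0569) = 6.9225 / 0.9431 ≈ 7.34 million.

About 7.34 million are unemployed.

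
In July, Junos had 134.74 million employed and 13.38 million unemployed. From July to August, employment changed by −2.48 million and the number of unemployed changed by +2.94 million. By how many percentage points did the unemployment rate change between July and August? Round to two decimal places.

The unemployment rate changed by +1.95 percentage points.

July: labor force = 134.74 + 13.38 = 148.12; u = 13.38/148.12 = 9.03%.
August: labor force = 132.26 + 16.32 = 148.58; u = 16.32/148.58 = 10.98%.
Change = 10.98% − 9.03% = +1.95 pp.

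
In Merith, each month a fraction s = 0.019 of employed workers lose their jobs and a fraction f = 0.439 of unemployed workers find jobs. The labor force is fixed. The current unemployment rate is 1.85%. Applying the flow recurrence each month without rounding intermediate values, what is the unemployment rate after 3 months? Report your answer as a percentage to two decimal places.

With a fixed labor force, u_{t+1} = u_t + s·(1−u_t) − f·u_t = u_t·(1−s−f) + s.
Here 1−s−f = 0.542 and s = 0.019.
u_1 = 0.018500 × 0.542 + 0.019 = 0.029027.
u_2 = 0.029027 × 0.542 + 0.019 = 0.034733.
u_3 = 0.034733 × 0.542 + 0.019 = 0.037825.

Unemployment rate after three months ≈ 3.78%.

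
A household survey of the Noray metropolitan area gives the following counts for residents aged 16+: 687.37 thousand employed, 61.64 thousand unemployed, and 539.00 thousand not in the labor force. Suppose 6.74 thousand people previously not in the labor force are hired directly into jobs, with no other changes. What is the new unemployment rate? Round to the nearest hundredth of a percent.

New unemployment rate ≈ 8.16%.

Initially, labor force = 687.37 + 61.64 = 749.01 thousand, so u = 61.64/749.01 = 8.23%.
After the change, employed and labor force both rise by 6.74; unemployed unchanged → E = 694.11, U = 61.64, labor force = 755.75 thousand.
New unemployment rate = 61.64 / 755.75 = 8.16%.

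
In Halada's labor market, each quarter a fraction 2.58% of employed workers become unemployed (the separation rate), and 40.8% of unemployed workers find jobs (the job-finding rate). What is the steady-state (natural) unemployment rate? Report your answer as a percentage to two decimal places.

Steady-state unemployment rate ≈ 5.95%.

At steady state the flows balance: s·E = f·U, so U/(E+U) = s/(s+f).
u* = 2.58 / (2.58 + 40.8) = 2.58 / 43.38 = 5.95%.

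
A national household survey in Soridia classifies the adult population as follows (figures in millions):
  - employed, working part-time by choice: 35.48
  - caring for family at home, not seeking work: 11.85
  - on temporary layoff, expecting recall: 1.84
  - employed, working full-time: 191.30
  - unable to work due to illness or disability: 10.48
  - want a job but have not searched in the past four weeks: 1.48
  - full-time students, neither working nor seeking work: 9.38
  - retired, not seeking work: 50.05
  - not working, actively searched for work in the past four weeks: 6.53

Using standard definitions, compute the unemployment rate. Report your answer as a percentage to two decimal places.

Employed = 35.48 + 191.30 = 226.78 million.
Unemployed = 1.84 + 6.53 = 8.37 million (jobless and actively searching, or on temporary layoff).
Labor force = 226.78 + 8.37 = 235.15 million.
Unemployment rate = 8.37 / 235.15 = 3.56%.

Unemployment rate ≈ 3.56%.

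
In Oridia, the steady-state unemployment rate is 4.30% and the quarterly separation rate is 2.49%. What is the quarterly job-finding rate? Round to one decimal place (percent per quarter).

Job-finding rate ≈ 55.4% per quarter.

From u* = s/(s+f): f = s·(1−u)/u.
f = 2.49 × (1 − 0.0430) / 0.0430 = 2.3829 / 0.0430 ≈ 55.4% per quarter.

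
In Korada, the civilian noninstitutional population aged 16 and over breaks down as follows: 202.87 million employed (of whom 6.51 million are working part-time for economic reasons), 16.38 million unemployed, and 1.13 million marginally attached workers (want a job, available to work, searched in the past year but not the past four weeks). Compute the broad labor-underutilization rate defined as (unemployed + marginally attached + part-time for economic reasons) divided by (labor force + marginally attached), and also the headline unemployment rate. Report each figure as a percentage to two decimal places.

Broad underutilization rate ≈ 10.90%; headline unemployment rate ≈ 7.47%.

Labor force = 202.87 + 16.38 = 219.25 million.
Numerator = 16.38 + 1.13 + 6.51 = 24.02 million.
Denominator = 219.25 + 1.13 = 220.38 million.
Broad rate = 24.02 / 220.38 = 10.90%.
Headline unemployment rate = 16.38 / 219.25 = 7.47%.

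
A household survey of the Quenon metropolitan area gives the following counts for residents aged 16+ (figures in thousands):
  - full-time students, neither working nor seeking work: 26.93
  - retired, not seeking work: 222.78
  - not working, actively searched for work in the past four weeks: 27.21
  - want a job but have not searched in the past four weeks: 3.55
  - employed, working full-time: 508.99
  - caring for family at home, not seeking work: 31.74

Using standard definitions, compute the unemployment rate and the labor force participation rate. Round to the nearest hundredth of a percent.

Employed = 508.99 thousand.
Unemployed = 27.21 thousand.
Labor force = 508.99 + 27.21 = 536.20 thousand.
Not in labor force = 26.93 + 222.78 + 3.55 + 31.74 = 285.00 thousand (those not working and not actively searching are outside the labor force — including those who want a job but have given up searching).
Civilian working-age population = 536.20 + 285.00 = 821.20 thousand.
Unemployment rate = 27.21 / 536.20 = 5.07%.
Labor force participation rate = 536.20 / 821.20 = 65.29%.

Unemployment rate ≈ 5.07%; labor force participation rate ≈ 65.29%.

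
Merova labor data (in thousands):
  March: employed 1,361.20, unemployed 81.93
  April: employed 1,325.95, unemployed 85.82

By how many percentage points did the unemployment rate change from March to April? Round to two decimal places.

March: labor force = 1,361.20 + 81.93 = 1,443.13; u = 81.93/1,443.13 = 5.68%.
April: labor force = 1,325.95 + 85.82 = 1,411.77; u = 85.82/1,411.77 = 6.08%.
Change = 6.08% − 5.68% = +0.40 pp.

The unemployment rate changed by +0.40 percentage points.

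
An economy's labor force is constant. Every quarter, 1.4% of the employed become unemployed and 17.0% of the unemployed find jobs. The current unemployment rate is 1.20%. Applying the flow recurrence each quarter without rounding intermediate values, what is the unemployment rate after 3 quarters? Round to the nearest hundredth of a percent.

With a fixed labor force, u_{t+1} = u_t + s·(1−u_t) − f·u_t = u_t·(1−s−f) + s.
Here 1−s−f = 0.816 and s = 0.014.
u_1 = 0.012000 × 0.816 + 0.014 = 0.023792.
u_2 = 0.023792 × 0.816 + 0.014 = 0.033414.
u_3 = 0.033414 × 0.816 + 0.014 = 0.041266.

Unemployment rate after three quarters ≈ 4.13%.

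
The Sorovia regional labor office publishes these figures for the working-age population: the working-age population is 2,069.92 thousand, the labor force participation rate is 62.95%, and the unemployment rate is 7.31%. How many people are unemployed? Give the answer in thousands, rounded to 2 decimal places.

Labor force = 0.6295 × 2,069.92 = 1,303.01 thousand.
Unemployed = 0.0731 × 1,303.01 ≈ 95.25 thousand.

About 95.25 thousand are unemployed.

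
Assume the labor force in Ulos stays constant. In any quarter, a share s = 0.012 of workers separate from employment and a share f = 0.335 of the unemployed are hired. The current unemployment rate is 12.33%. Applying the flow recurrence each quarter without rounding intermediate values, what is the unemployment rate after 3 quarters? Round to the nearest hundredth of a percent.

Unemployment rate after three quarters ≈ 5.93%.

With a fixed labor force, u_{t+1} = u_t + s·(1−u_t) − f·u_t = u_t·(1−s−f) + s.
Here 1−s−f = 0.653 and s = 0.012.
u_1 = 0.123300 × 0.653 + 0.012 = 0.092515.
u_2 = 0.092515 × 0.653 + 0.012 = 0.072412.
u_3 = 0.072412 × 0.653 + 0.012 = 0.059285.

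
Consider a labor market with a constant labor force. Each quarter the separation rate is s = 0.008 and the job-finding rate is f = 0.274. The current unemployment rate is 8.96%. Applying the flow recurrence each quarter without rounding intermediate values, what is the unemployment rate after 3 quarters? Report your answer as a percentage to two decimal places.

With a fixed labor force, u_{t+1} = u_t + s·(1−u_t) − f·u_t = u_t·(1−s−f) + s.
Here 1−s−f = 0.718 and s = 0.008.
u_1 = 0.089600 × 0.718 + 0.008 = 0.072333.
u_2 = 0.072333 × 0.718 + 0.008 = 0.059935.
u_3 = 0.059935 × 0.718 + 0.008 = 0.051033.

Unemployment rate after three quarters ≈ 5.10%.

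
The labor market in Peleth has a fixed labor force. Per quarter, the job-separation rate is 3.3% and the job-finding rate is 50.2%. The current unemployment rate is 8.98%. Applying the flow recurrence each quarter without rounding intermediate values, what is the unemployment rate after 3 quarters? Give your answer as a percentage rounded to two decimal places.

With a fixed labor force, u_{t+1} = u_t + s·(1−u_t) − f·u_t = u_t·(1−s−f) + s.
Here 1−s−f = 0.465 and s = 0.033.
u_1 = 0.089800 × 0.465 + 0.033 = 0.074757.
u_2 = 0.074757 × 0.465 + 0.033 = 0.067762.
u_3 = 0.067762 × 0.465 + 0.033 = 0.064509.

Unemployment rate after three quarters ≈ 6.45%.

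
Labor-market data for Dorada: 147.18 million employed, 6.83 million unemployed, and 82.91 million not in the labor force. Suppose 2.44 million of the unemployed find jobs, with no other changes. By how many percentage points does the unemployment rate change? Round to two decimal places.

The unemployment rate changes by −1.58 percentage points.

Initially, labor force = 147.18 + 6.83 = 154.01 million, so u = 6.83/154.01 = 4.43%.
After the change, unemployed falls and employed rises by 2.44; labor force unchanged → E = 149.62, U = 4.39, labor force = 154.01 million.
New unemployment rate = 4.39 / 154.01 = 2.85%.
Change = 2.85% − 4.43% = −1.58 percentage points.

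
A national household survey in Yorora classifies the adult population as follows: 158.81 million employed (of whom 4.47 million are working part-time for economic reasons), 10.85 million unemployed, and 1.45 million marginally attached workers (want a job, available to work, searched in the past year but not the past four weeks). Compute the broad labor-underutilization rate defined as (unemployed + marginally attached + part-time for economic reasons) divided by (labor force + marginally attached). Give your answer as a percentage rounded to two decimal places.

Labor force = 158.81 + 10.85 = 169.66 million.
Numerator = 10.85 + 1.45 + 4.47 = 16.77 million.
Denominator = 169.66 + 1.45 = 171.11 million.
Broad rate = 16.77 / 171.11 = 9.80%.

Broad underutilization rate ≈ 9.80%.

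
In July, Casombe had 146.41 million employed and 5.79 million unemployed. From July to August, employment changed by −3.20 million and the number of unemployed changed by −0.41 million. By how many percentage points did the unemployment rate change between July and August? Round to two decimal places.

July: labor force = 146.41 + 5.79 = 152.20; u = 5.79/152.20 = 3.80%.
August: labor force = 143.21 + 5.38 = 148.59; u = 5.38/148.59 = 3.62%.
Change = 3.62% − 3.80% = −0.18 pp.

The unemployment rate changed by −0.18 percentage points.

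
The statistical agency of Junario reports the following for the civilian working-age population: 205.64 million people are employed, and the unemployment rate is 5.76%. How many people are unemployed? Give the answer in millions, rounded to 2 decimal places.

Let U be the number unemployed. The labor force is E + U, and U/(E+U) = 0.0576.
So U = 0.0576 × 205.64 / (1 − 0.0576) = 11.8449 / 0.9424 ≈ 12.57 million.

About 12.57 million are unemployed.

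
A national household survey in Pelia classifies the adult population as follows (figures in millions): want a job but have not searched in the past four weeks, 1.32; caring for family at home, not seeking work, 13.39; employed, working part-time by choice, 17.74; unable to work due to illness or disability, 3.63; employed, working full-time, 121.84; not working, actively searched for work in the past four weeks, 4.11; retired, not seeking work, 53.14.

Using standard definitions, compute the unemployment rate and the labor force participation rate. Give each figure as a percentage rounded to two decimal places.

Employed = 17.74 + 121.84 = 139.58 million.
Unemployed = 4.11 million.
Labor force = 139.58 + 4.11 = 143.69 million.
Not in labor force = 1.32 + 13.39 + 3.63 + 53.14 = 71.48 million (those not working and not actively searching are outside the labor force — including those who want a job but have given up searching).
Civilian working-age population = 143.69 + 71.48 = 215.17 million.
Unemployment rate = 4.11 / 143.69 = 2.86%.
Labor force participation rate = 143.69 / 215.17 = 66.78%.

Unemployment rate ≈ 2.86%; labor force participation rate ≈ 66.78%.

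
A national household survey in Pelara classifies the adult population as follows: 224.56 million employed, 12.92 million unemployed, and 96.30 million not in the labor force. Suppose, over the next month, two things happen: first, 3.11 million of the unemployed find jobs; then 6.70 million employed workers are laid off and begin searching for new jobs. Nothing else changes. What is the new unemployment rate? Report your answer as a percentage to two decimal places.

Initially, labor force = 224.56 + 12.92 = 237.48 million, so u = 12.92/237.48 = 5.44%.
After the first change, unemployed falls and employed rises by 3.11; labor force unchanged → E = 227.67, U = 9.81, labor force = 237.48 million.
After the second change, employed falls and unemployed rises by 6.70; labor force unchanged → E = 220.97, U = 16.51, labor force = 237.48 million.
New unemployment rate = 16.51 / 237.48 = 6.95%.

New unemployment rate ≈ 6.95%.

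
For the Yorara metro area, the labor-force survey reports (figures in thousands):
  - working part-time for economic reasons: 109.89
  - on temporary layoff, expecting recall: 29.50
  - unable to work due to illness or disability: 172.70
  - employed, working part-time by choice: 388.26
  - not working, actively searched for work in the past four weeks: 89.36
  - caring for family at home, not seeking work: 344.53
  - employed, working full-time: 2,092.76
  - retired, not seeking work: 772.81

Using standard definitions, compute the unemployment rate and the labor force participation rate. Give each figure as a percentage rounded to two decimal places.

Unemployment rate ≈ 4.39%; labor force participation rate ≈ 67.75%.

Employed = 109.89 + 388.26 + 2,092.76 = 2,590.91 thousand (anyone who worked, including part-time for economic reasons, counts as employed).
Unemployed = 29.50 + 89.36 = 118.86 thousand (jobless and actively searching, or on temporary layoff).
Labor force = 2,590.91 + 118.86 = 2,709.77 thousand.
Not in labor force = 172.70 + 344.53 + 772.81 = 1,290.04 thousand (those not working and not actively searching are outside the labor force).
Civilian working-age population = 2,709.77 + 1,290.04 = 3,999.81 thousand.
Unemployment rate = 118.86 / 2,709.77 = 4.39%.
Labor force participation rate = 2,709.77 / 3,999.81 = 67.75%.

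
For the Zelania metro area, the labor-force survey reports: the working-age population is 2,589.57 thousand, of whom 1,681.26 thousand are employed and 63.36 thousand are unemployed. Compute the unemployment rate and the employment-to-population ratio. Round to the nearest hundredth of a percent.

Labor force = employed + unemployed = 1,681.26 + 63.36 = 1,744.62 thousand.
Unemployment rate = 63.36 / 1,744.62 = 3.63%.
Employment-population ratio = 1,681.26 / 2,589.57 = 64.92%.

Unemployment rate ≈ 3.63%; employment-population ratio ≈ 64.92%.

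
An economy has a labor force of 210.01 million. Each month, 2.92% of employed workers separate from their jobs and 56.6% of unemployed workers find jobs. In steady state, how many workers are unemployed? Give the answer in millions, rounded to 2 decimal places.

About 10.30 million are unemployed in steady state.

Steady-state unemployment rate u* = s/(s+f) = 2.92/(2.92+56.6) = 0.049059.
Unemployed = u* × labor force = 0.049059 × 210.01 ≈ 10.30 million.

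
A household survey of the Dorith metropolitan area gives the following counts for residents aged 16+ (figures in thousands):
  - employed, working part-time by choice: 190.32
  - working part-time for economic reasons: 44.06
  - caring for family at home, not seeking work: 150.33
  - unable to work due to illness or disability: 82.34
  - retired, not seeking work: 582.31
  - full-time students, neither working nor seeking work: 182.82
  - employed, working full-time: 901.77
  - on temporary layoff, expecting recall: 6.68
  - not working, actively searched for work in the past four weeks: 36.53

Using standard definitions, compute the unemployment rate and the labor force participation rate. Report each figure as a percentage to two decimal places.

Unemployment rate ≈ 3.66%; labor force participation rate ≈ 54.17%.

Employed = 190.32 + 44.06 + 901.77 = 1,136.15 thousand (anyone who worked, including part-time for economic reasons, counts as employed).
Unemployed = 6.68 + 36.53 = 43.21 thousand (jobless and actively searching, or on temporary layoff).
Labor force = 1,136.15 + 43.21 = 1,179.36 thousand.
Not in labor force = 150.33 + 82.34 + 582.31 + 182.82 = 997.80 thousand (those not working and not actively searching are outside the labor force).
Civilian working-age population = 1,179.36 + 997.80 = 2,177.16 thousand.
Unemployment rate = 43.21 / 1,179.36 = 3.66%.
Labor force participation rate = 1,179.36 / 2,177.16 = 54.17%.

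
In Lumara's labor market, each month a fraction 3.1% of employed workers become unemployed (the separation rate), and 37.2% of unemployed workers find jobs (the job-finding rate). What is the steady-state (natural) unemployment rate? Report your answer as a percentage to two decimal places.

At steady state the flows balance: s·E = f·U, so U/(E+U) = s/(s+f).
u* = 3.1 / (3.1 + 37.2) = 3.1 / 40.30 = 7.69%.

Steady-state unemployment rate ≈ 7.69%.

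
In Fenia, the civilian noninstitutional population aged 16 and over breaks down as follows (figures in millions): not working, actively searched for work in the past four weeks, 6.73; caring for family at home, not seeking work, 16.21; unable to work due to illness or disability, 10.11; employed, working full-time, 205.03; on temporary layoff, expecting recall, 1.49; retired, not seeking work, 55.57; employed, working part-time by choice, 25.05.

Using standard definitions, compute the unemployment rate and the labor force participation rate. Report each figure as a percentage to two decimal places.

Employed = 205.03 + 25.05 = 230.08 million.
Unemployed = 6.73 + 1.49 = 8.22 million (jobless and actively searching, or on temporary layoff).
Labor force = 230.08 + 8.22 = 238.30 million.
Not in labor force = 16.21 + 10.11 + 55.57 = 81.89 million (those not working and not actively searching are outside the labor force).
Civilian working-age population = 238.30 + 81.89 = 320.19 million.
Unemployment rate = 8.22 / 238.30 = 3.45%.
Labor force participation rate = 238.30 / 320.19 = 74.42%.

Unemployment rate ≈ 3.45%; labor force participation rate ≈ 74.42%.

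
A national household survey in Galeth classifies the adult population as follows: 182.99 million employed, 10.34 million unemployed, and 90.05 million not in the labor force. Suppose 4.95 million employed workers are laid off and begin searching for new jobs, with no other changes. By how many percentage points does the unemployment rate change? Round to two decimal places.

Initially, labor force = 182.99 + 10.34 = 193.33 million, so u = 10.34/193.33 = 5.35%.
After the change, employed falls and unemployed rises by 4.95; labor force unchanged → E = 178.04, U = 15.29, labor force = 193.33 million.
New unemployment rate = 15.29 / 193.33 = 7.91%.
Change = 7.91% − 5.35% = +2.56 percentage points.

The unemployment rate changes by +2.56 percentage points.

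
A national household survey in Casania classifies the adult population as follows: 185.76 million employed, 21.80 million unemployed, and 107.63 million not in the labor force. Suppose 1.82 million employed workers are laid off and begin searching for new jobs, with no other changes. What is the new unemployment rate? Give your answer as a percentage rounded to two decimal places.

New unemployment rate ≈ 11.38%.

Initially, labor force = 185.76 + 21.80 = 207.56 million, so u = 21.80/207.56 = 10.50%.
After the change, employed falls and unemployed rises by 1.82; labor force unchanged → E = 183.94, U = 23.62, labor force = 207.56 million.
New unemployment rate = 23.62 / 207.56 = 11.38%.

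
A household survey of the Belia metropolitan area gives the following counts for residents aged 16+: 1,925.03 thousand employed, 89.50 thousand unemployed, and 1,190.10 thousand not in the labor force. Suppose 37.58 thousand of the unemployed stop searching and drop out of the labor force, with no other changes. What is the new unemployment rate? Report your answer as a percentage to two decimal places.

New unemployment rate ≈ 2.63%.

Initially, labor force = 1,925.03 + 89.50 = 2,014.53 thousand, so u = 89.50/2,014.53 = 4.44%.
After the change, unemployed and labor force both fall by 37.58 → E = 1,925.03, U = 51.92, labor force = 1,976.95 thousand.
New unemployment rate = 51.92 / 1,976.95 = 2.63%.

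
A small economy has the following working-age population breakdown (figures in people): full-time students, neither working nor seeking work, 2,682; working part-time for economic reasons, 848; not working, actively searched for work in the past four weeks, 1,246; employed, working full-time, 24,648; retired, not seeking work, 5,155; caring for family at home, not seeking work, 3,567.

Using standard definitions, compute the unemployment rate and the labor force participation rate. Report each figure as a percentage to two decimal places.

Unemployment rate ≈ 4.66%; labor force participation rate ≈ 70.10%.

Employed = 848 + 24,648 = 25,496 (anyone who worked, including part-time for economic reasons, counts as employed).
Unemployed = 1,246.
Labor force = 25,496 + 1,246 = 26,742.
Not in labor force = 2,682 + 5,155 + 3,567 = 11,404 (those not working and not actively searching are outside the labor force).
Civilian working-age population = 26,742 + 11,404 = 38,146.
Unemployment rate = 1,246 / 26,742 = 4.66%.
Labor force participation rate = 26,742 / 38,146 = 70.10%.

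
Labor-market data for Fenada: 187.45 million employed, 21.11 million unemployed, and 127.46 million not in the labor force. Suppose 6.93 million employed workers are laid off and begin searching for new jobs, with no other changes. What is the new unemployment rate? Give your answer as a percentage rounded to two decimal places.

Initially, labor force = 187.45 + 21.11 = 208.56 million, so u = 21.11/208.56 = 10.12%.
After the change, employed falls and unemployed rises by 6.93; labor force unchanged → E = 180.52, U = 28.04, labor force = 208.56 million.
New unemployment rate = 28.04 / 208.56 = 13.44%.

New unemployment rate ≈ 13.44%.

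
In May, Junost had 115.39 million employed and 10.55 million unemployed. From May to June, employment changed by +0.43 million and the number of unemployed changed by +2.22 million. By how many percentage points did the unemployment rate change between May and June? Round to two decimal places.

May: labor force = 115.39 + 10.55 = 125.94; u = 10.55/125.94 = 8.38%.
June: labor force = 115.82 + 12.77 = 128.59; u = 12.77/128.59 = 9.93%.
Change = 9.93% − 8.38% = +1.55 pp.

The unemployment rate changed by +1.55 percentage points.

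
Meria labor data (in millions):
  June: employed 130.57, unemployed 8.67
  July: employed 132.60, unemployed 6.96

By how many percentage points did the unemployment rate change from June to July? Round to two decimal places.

June: labor force = 130.57 + 8.67 = 139.24; u = 8.67/139.24 = 6.23%.
July: labor force = 132.60 + 6.96 = 139.56; u = 6.96/139.56 = 4.99%.
Change = 4.99% − 6.23% = −1.24 pp.

The unemployment rate changed by −1.24 percentage points.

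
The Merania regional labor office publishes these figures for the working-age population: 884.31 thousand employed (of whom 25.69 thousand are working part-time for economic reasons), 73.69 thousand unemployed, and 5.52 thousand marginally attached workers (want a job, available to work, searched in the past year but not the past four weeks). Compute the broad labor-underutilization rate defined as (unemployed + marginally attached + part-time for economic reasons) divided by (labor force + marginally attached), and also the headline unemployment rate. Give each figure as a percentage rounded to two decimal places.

Labor force = 884.31 + 73.69 = 958.00 thousand.
Numerator = 73.69 + 5.52 + 25.69 = 104.90 thousand.
Denominator = 958.00 + 5.52 = 963.52 thousand.
Broad rate = 104.90 / 963.52 = 10.89%.
Headline unemployment rate = 73.69 / 958.00 = 7.69%.

Broad underutilization rate ≈ 10.89%; headline unemployment rate ≈ 7.69%.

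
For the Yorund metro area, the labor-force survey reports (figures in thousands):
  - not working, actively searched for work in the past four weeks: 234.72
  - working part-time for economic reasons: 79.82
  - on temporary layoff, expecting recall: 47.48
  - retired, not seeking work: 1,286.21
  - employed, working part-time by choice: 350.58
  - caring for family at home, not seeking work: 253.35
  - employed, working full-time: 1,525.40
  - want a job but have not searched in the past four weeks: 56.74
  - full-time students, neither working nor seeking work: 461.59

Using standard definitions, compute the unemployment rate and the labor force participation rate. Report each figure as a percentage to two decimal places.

Employed = 79.82 + 350.58 + 1,525.40 = 1,955.80 thousand (anyone who worked, including part-time for economic reasons, counts as employed).
Unemployed = 234.72 + 47.48 = 282.20 thousand (jobless and actively searching, or on temporary layoff).
Labor force = 1,955.80 + 282.20 = 2,238.00 thousand.
Not in labor force = 1,286.21 + 253.35 + 56.74 + 461.59 = 2,057.89 thousand (those not working and not actively searching are outside the labor force — including those who want a job but have given up searching).
Civilian working-age population = 2,238.00 + 2,057.89 = 4,295.89 thousand.
Unemployment rate = 282.20 / 2,238.00 = 12.61%.
Labor force participation rate = 2,238.00 / 4,295.89 = 52.10%.

Unemployment rate ≈ 12.61%; labor force participation rate ≈ 52.10%.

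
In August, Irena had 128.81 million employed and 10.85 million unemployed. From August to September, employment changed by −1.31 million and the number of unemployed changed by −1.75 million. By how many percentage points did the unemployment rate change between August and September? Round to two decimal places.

August: labor force = 128.81 + 10.85 = 139.66; u = 10.85/139.66 = 7.77%.
September: labor force = 127.50 + 9.10 = 136.60; u = 9.10/136.60 = 6.66%.
Change = 6.66% − 7.77% = −1.11 pp.

The unemployment rate changed by −1.11 percentage points.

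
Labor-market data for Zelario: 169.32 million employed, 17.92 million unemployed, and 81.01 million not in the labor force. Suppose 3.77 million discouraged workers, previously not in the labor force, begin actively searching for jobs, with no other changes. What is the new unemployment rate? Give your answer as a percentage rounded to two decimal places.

New unemployment rate ≈ 11.36%.

Initially, labor force = 169.32 + 17.92 = 187.24 million, so u = 17.92/187.24 = 9.57%.
After the change, unemployed and labor force both rise by 3.77 → E = 169.32, U = 21.69, labor force = 191.01 million.
New unemployment rate = 21.69 / 191.01 = 11.36%.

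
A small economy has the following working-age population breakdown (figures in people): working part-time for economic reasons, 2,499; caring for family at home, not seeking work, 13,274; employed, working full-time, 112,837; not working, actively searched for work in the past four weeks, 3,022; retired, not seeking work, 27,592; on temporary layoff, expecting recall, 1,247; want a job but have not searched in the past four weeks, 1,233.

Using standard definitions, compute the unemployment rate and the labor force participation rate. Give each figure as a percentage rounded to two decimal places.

Employed = 2,499 + 112,837 = 115,336 (anyone who worked, including part-time for economic reasons, counts as employed).
Unemployed = 3,022 + 1,247 = 4,269 (jobless and actively searching, or on temporary layoff).
Labor force = 115,336 + 4,269 = 119,605.
Not in labor force = 13,274 + 27,592 + 1,233 = 42,099 (those not working and not actively searching are outside the labor force — including those who want a job but have given up searching).
Civilian working-age population = 119,605 + 42,099 = 161,704.
Unemployment rate = 4,269 / 119,605 = 3.57%.
Labor force participation rate = 119,605 / 161,704 = 73.97%.

Unemployment rate ≈ 3.57%; labor force participation rate ≈ 73.97%.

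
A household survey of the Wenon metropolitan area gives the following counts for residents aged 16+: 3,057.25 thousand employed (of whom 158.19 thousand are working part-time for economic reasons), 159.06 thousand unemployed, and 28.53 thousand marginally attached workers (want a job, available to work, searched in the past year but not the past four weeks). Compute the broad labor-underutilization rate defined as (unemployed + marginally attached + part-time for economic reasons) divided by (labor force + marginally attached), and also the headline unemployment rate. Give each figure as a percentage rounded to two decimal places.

Labor force = 3,057.25 + 159.06 = 3,216.31 thousand.
Numerator = 159.06 + 28.53 + 158.19 = 345.78 thousand.
Denominator = 3,216.31 + 28.53 = 3,244.84 thousand.
Broad rate = 345.78 / 3,244.84 = 10.66%.
Headline unemployment rate = 159.06 / 3,216.31 = 4.95%.

Broad underutilization rate ≈ 10.66%; headline unemployment rate ≈ 4.95%.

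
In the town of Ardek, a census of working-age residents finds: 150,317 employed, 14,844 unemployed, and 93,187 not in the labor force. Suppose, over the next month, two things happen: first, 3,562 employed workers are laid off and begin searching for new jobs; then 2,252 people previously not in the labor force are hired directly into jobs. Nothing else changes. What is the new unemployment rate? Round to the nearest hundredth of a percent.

New unemployment rate ≈ 10.99%.

Initially, labor force = 150,317 + 14,844 = 165,161, so u = 14,844/165,161 = 8.99%.
After the first change, employed falls and unemployed rises by 3,562; labor force unchanged → E = 146,755, U = 18,406, labor force = 165,161.
After the second change, employed and labor force both rise by 2,252; unemployed unchanged → E = 149,007, U = 18,406, labor force = 167,413.
New unemployment rate = 18,406 / 167,413 = 10.99%.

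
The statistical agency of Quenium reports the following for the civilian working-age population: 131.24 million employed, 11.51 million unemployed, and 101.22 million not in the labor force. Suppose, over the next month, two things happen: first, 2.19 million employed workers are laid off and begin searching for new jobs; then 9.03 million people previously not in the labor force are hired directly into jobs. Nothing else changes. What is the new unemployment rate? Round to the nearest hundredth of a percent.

New unemployment rate ≈ 9.03%.

Initially, labor force = 131.24 + 11.51 = 142.75 million, so u = 11.51/142.75 = 8.06%.
After the first change, employed falls and unemployed rises by 2.19; labor force unchanged → E = 129.05, U = 13.70, labor force = 142.75 million.
After the second change, employed and labor force both rise by 9.03; unemployed unchanged → E = 138.08, U = 13.70, labor force = 151.78 million.
New unemployment rate = 13.70 / 151.78 = 9.03%.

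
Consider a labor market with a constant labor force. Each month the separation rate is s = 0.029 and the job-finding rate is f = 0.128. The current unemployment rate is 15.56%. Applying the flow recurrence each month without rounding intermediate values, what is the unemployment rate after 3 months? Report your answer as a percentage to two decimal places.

With a fixed labor force, u_{t+1} = u_t + s·(1−u_t) − f·u_t = u_t·(1−s−f) + s.
Here 1−s−f = 0.843 and s = 0.029.
u_1 = 0.155600 × 0.843 + 0.029 = 0.160171.
u_2 = 0.160171 × 0.843 + 0.029 = 0.164024.
u_3 = 0.164024 × 0.843 + 0.029 = 0.167272.

Unemployment rate after three months ≈ 16.73%.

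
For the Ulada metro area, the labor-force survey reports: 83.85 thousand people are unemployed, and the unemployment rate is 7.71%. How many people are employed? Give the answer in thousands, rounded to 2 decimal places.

Labor force = U / u = 83.85 / 0.0771 ≈ 1,087.55 thousand.
Employed = labor force − unemployed = 1,087.55 − 83.85 = 1,003.70 thousand.

About 1,003.70 thousand are employed.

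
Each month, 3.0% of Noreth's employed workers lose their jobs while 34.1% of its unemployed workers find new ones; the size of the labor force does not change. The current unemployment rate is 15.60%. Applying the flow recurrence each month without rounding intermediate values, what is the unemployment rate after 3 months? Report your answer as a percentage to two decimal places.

Unemployment rate after three months ≈ 9.96%.

With a fixed labor force, u_{t+1} = u_t + s·(1−u_t) − f·u_t = u_t·(1−s−f) + s.
Here 1−s−f = 0.629 and s = 0.030.
u_1 = 0.156000 × 0.629 + 0.030 = 0.128124.
u_2 = 0.128124 × 0.629 + 0.030 = 0.110590.
u_3 = 0.110590 × 0.629 + 0.030 = 0.099561.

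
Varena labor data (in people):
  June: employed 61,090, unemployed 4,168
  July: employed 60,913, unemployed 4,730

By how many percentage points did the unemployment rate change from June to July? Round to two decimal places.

The unemployment rate changed by +0.82 percentage points.

June: labor force = 61,090 + 4,168 = 65,258; u = 4,168/65,258 = 6.39%.
July: labor force = 60,913 + 4,730 = 65,643; u = 4,730/65,643 = 7.21%.
Change = 7.21% − 6.39% = +0.82 pp.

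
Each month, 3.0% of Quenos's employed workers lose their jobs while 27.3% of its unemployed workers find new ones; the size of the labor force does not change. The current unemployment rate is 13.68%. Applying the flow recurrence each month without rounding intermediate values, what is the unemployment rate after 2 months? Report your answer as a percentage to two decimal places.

With a fixed labor force, u_{t+1} = u_t + s·(1−u_t) − f·u_t = u_t·(1−s−f) + s.
Here 1−s−f = 0.697 and s = 0.030.
u_1 = 0.136800 × 0.697 + 0.030 = 0.125350.
u_2 = 0.125350 × 0.697 + 0.030 = 0.117369.

Unemployment rate after two months ≈ 11.74%.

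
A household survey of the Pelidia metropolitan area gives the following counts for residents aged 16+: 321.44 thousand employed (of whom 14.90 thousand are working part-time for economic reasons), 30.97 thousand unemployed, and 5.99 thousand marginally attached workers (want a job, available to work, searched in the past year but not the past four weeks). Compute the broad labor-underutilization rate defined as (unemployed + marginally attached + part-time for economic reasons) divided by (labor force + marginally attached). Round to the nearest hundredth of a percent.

Labor force = 321.44 + 30.97 = 352.41 thousand.
Numerator = 30.97 + 5.99 + 14.90 = 51.86 thousand.
Denominator = 352.41 + 5.99 = 358.40 thousand.
Broad rate = 51.86 / 358.40 = 14.47%.

Broad underutilization rate ≈ 14.47%.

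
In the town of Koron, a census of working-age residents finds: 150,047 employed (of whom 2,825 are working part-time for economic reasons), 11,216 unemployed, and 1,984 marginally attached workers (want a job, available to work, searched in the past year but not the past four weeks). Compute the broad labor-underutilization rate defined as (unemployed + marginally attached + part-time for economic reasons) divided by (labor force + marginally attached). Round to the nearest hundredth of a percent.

Broad underutilization rate ≈ 9.82%.

Labor force = 150,047 + 11,216 = 161,263.
Numerator = 11,216 + 1,984 + 2,825 = 16,025.
Denominator = 161,263 + 1,984 = 163,247.
Broad rate = 16,025 / 163,247 = 9.82%.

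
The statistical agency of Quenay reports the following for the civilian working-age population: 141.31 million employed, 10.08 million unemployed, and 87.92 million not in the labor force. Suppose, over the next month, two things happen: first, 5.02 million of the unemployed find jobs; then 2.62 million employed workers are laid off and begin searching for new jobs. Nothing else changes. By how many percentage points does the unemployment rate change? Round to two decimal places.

Initially, labor force = 141.31 + 10.08 = 151.39 million, so u = 10.08/151.39 = 6.66%.
After the first change, unemployed falls and employed rises by 5.02; labor force unchanged → E = 146.33, U = 5.06, labor force = 151.39 million.
After the second change, employed falls and unemployed rises by 2.62; labor force unchanged → E = 143.71, U = 7.68, labor force = 151.39 million.
New unemployment rate = 7.68 / 151.39 = 5.07%.
Change = 5.07% − 6.66% = −1.59 percentage points.

The unemployment rate changes by −1.59 percentage points.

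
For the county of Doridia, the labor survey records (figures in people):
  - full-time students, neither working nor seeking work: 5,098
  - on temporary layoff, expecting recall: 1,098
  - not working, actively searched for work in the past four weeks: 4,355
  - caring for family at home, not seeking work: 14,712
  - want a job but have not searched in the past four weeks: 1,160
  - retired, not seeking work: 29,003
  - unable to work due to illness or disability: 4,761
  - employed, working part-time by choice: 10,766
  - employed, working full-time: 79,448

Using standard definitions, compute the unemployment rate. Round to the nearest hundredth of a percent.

Unemployment rate ≈ 5.70%.

Employed = 10,766 + 79,448 = 90,214.
Unemployed = 1,098 + 4,355 = 5,453 (jobless and actively searching, or on temporary layoff).
Labor force = 90,214 + 5,453 = 95,667.
Unemployment rate = 5,453 / 95,667 = 5.70%.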